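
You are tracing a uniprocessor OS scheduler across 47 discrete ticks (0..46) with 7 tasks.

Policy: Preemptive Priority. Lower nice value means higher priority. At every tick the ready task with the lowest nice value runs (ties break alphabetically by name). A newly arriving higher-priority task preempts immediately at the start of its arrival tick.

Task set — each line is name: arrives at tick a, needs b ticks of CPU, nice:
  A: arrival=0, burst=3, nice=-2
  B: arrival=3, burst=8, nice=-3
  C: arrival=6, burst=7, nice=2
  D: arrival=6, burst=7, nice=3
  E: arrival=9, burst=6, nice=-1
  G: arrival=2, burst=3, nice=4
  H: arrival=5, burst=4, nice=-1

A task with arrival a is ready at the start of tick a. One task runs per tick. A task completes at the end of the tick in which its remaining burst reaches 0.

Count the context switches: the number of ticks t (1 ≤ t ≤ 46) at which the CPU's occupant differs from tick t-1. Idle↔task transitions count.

context switches = 7

t=0: ready={A} → run A
t=1: ready={A} → run A
t=2: ready={A,G} → run A
t=3: ready={B,G} → run B
t=4: ready={B,G} → run B
t=5: ready={B,G,H} → run B
t=6: ready={B,C,D,G,H} → run B
t=7: ready={B,C,D,G,H} → run B
t=8: ready={B,C,D,G,H} → run B
t=9: ready={B,C,D,E,G,H} → run B
t=10: ready={B,C,D,E,G,H} → run B
t=11: ready={C,D,E,G,H} → run E
t=12: ready={C,D,E,G,H} → run E
t=13: ready={C,D,E,G,H} → run E
t=14: ready={C,D,E,G,H} → run E
t=15: ready={C,D,E,G,H} → run E
t=16: ready={C,D,E,G,H} → run E
t=17: ready={C,D,G,H} → run H
t=18: ready={C,D,G,H} → run H
t=19: ready={C,D,G,H} → run H
t=20: ready={C,D,G,H} → run H
t=21: ready={C,D,G} → run C
t=22: ready={C,D,G} → run C
t=23: ready={C,D,G} → run C
t=24: ready={C,D,G} → run C
t=25: ready={C,D,G} → run C
t=26: ready={C,D,G} → run C
t=27: ready={C,D,G} → run C
t=28: ready={D,G} → run D
t=29: ready={D,G} → run D
t=30: ready={D,G} → run D
t=31: ready={D,G} → run D
t=32: ready={D,G} → run D
t=33: ready={D,G} → run D
t=34: ready={D,G} → run D
t=35: ready={G} → run G
t=36: ready={G} → run G
t=37: ready={G} → run G
t=38: (idle)
t=39: (idle)
t=40: (idle)
t=41: (idle)
t=42: (idle)
t=43: (idle)
t=44: (idle)
t=45: (idle)
t=46: (idle)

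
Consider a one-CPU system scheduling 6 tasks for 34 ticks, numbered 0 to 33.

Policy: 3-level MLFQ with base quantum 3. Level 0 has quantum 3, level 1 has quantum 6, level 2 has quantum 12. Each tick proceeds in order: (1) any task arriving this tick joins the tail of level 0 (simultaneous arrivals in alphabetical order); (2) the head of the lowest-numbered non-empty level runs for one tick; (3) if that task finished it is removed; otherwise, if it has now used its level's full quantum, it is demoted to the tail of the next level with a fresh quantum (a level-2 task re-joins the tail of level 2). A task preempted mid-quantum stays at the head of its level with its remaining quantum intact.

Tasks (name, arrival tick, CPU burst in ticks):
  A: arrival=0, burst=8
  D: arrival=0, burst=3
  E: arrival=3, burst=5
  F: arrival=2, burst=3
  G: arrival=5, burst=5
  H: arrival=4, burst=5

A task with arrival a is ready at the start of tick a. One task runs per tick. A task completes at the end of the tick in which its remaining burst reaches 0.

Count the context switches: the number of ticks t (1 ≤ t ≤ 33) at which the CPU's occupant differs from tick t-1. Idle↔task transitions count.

context switches = 10

t=0: L0/L1/L2 = AD/-/- → run A
t=1: L0/L1/L2 = AD/-/- → run A
t=2: L0/L1/L2 = ADF/-/- → run A
t=3: L0/L1/L2 = DFE/A/- → run D
t=4: L0/L1/L2 = DFEH/A/- → run D
t=5: L0/L1/L2 = DFEHG/A/- → run D
t=6: L0/L1/L2 = FEHG/A/- → run F
t=7: L0/L1/L2 = FEHG/A/- → run F
t=8: L0/L1/L2 = FEHG/A/- → run F
t=9: L0/L1/L2 = EHG/A/- → run E
t=10: L0/L1/L2 = EHG/A/- → run E
t=11: L0/L1/L2 = EHG/A/- → run E
t=12: L0/L1/L2 = HG/AE/- → run H
t=13: L0/L1/L2 = HG/AE/- → run H
t=14: L0/L1/L2 = HG/AE/- → run H
t=15: L0/L1/L2 = G/AEH/- → run G
t=16: L0/L1/L2 = G/AEH/- → run G
t=17: L0/L1/L2 = G/AEH/- → run G
t=18: L0/L1/L2 = -/AEHG/- → run A
t=19: L0/L1/L2 = -/AEHG/- → run A
t=20: L0/L1/L2 = -/AEHG/- → run A
t=21: L0/L1/L2 = -/AEHG/- → run A
t=22: L0/L1/L2 = -/AEHG/- → run A
t=23: L0/L1/L2 = -/EHG/- → run E
t=24: L0/L1/L2 = -/EHG/- → run E
t=25: L0/L1/L2 = -/HG/- → run H
t=26: L0/L1/L2 = -/HG/- → run H
t=27: L0/L1/L2 = -/G/- → run G
t=28: L0/L1/L2 = -/G/- → run G
t=29: (idle)
t=30: (idle)
t=31: (idle)
t=32: (idle)
t=33: (idle)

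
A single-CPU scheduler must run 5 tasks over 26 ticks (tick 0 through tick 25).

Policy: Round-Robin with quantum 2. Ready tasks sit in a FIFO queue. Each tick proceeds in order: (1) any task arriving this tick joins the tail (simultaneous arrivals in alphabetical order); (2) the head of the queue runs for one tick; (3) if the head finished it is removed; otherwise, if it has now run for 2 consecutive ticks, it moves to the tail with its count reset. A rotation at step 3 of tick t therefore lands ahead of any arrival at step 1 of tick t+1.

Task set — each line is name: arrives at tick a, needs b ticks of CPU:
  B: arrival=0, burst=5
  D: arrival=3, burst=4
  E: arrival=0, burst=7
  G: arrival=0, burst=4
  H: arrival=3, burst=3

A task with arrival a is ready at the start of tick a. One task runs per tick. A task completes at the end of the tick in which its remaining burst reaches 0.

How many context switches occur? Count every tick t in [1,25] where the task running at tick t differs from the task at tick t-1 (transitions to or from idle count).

context switches = 12

t=0: queue=[B,E,G] q_used=0 → run B
t=1: queue=[B,E,G] q_used=1 → run B
t=2: queue=[E,G,B] q_used=0 → run E
t=3: queue=[E,G,B,D,H] q_used=1 → run E
t=4: queue=[G,B,D,H,E] q_used=0 → run G
t=5: queue=[G,B,D,H,E] q_used=1 → run G
t=6: queue=[B,D,H,E,G] q_used=0 → run B
t=7: queue=[B,D,H,E,G] q_used=1 → run B
t=8: queue=[D,H,E,G,B] q_used=0 → run D
t=9: queue=[D,H,E,G,B] q_used=1 → run D
t=10: queue=[H,E,G,B,D] q_used=0 → run H
t=11: queue=[H,E,G,B,D] q_used=1 → run H
t=12: queue=[E,G,B,D,H] q_used=0 → run E
t=13: queue=[E,G,B,D,H] q_used=1 → run E
t=14: queue=[G,B,D,H,E] q_used=0 → run G
t=15: queue=[G,B,D,H,E] q_used=1 → run G
t=16: queue=[B,D,H,E] q_used=0 → run B
t=17: queue=[D,H,E] q_used=0 → run D
t=18: queue=[D,H,E] q_used=1 → run D
t=19: queue=[H,E] q_used=0 → run H
t=20: queue=[E] q_used=0 → run E
t=21: queue=[E] q_used=1 → run E
t=22: queue=[E] q_used=0 → run E
t=23: (idle)
t=24: (idle)
t=25: (idle)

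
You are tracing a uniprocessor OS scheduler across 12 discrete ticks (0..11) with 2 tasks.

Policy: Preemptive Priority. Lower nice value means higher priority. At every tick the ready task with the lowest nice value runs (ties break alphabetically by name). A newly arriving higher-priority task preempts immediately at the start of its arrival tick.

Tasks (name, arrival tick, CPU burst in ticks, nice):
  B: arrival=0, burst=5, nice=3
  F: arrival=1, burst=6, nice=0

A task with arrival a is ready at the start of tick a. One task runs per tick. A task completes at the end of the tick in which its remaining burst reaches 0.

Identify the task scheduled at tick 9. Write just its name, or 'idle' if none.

running at tick 9 = B

t=0: ready={B} → run B
t=1: ready={B,F} → run F
t=2: ready={B,F} → run F
t=3: ready={B,F} → run F
t=4: ready={B,F} → run F
t=5: ready={B,F} → run F
t=6: ready={B,F} → run F
t=7: ready={B} → run B
t=8: ready={B} → run B
t=9: ready={B} → run B
t=10: ready={B} → run B
t=11: (idle)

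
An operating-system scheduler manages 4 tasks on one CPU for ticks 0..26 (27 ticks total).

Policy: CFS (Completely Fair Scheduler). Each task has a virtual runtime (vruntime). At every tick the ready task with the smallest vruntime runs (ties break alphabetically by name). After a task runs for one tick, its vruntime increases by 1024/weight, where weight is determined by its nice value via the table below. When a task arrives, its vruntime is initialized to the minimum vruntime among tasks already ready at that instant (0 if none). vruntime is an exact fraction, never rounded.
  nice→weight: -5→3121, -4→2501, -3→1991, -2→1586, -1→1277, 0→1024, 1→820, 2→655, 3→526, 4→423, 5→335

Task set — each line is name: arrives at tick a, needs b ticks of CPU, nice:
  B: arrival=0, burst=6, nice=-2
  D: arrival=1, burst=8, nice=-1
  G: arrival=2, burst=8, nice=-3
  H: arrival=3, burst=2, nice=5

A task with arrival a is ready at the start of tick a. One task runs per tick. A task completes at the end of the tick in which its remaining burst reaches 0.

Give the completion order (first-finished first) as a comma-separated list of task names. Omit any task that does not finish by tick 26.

completion order = B, H, G, D

t=0: vr[B=0] → run B
t=1: vr[B=512/793 D=512/793] → run B
t=2: vr[B=1024/793 D=512/793 G=512/793] → run D
t=3: vr[B=1024/793 D=1465856/1012661 G=512/793 H=512/793] → run G
t=4: vr[B=1024/793 D=1465856/1012661 G=1831424/1578863 H=512/793] → run H
t=5: vr[B=1024/793 D=1465856/1012661 G=1831424/1578863 H=983552/265655] → run G
t=6: vr[B=1024/793 D=1465856/1012661 G=2643456/1578863 H=983552/265655] → run B
t=7: vr[B=1536/793 D=1465856/1012661 G=2643456/1578863 H=983552/265655] → run D
t=8: vr[B=1536/793 D=2277888/1012661 G=2643456/1578863 H=983552/265655] → run G
t=9: vr[B=1536/793 D=2277888/1012661 G=3455488/1578863 H=983552/265655] → run B
t=10: vr[B=2048/793 D=2277888/1012661 G=3455488/1578863 H=983552/265655] → run G
t=11: vr[B=2048/793 D=2277888/1012661 G=4267520/1578863 H=983552/265655] → run D
t=12: vr[B=2048/793 D=3089920/1012661 G=4267520/1578863 H=983552/265655] → run B
t=13: vr[B=2560/793 D=3089920/1012661 G=4267520/1578863 H=983552/265655] → run G
t=14: vr[B=2560/793 D=3089920/1012661 G=5079552/1578863 H=983552/265655] → run D
t=15: vr[B=2560/793 D=3901952/1012661 G=5079552/1578863 H=983552/265655] → run G
t=16: vr[B=2560/793 D=3901952/1012661 G=5891584/1578863 H=983552/265655] → run B
t=17: vr[D=3901952/1012661 G=5891584/1578863 H=983552/265655] → run H
t=18: vr[D=3901952/1012661 G=5891584/1578863] → run G
t=19: vr[D=3901952/1012661 G=6703616/1578863] → run D
t=20: vr[D=4713984/1012661 G=6703616/1578863] → run G
t=21: vr[D=4713984/1012661] → run D
t=22: vr[D=5526016/1012661] → run D
t=23: vr[D=6338048/1012661] → run D
t=24: (idle)
t=25: (idle)
t=26: (idle)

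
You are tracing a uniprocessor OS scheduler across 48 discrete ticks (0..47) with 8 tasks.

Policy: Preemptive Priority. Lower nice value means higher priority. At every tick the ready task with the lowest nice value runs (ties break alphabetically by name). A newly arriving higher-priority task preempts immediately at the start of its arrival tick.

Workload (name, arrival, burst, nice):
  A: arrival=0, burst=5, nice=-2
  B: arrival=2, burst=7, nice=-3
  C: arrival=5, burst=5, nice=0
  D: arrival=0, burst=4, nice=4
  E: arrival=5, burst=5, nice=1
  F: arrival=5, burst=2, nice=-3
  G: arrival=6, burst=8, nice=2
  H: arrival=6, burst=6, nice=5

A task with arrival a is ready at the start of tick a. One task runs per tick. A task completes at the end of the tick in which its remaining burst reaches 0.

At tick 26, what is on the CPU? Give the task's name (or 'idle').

running at tick 26 = G

t=0: ready={A,D} → run A
t=1: ready={A,D} → run A
t=2: ready={A,B,D} → run B
t=3: ready={A,B,D} → run B
t=4: ready={A,B,D} → run B
t=5: ready={A,B,C,D,E,F} → run B
t=6: ready={A,B,C,D,E,F,G,H} → run B
t=7: ready={A,B,C,D,E,F,G,H} → run B
t=8: ready={A,B,C,D,E,F,G,H} → run B
t=9: ready={A,C,D,E,F,G,H} → run F
t=10: ready={A,C,D,E,F,G,H} → run F
t=11: ready={A,C,D,E,G,H} → run A
t=12: ready={A,C,D,E,G,H} → run A
t=13: ready={A,C,D,E,G,H} → run A
t=14: ready={C,D,E,G,H} → run C
t=15: ready={C,D,E,G,H} → run C
t=16: ready={C,D,E,G,H} → run C
t=17: ready={C,D,E,G,H} → run C
t=18: ready={C,D,E,G,H} → run C
t=19: ready={D,E,G,H} → run E
t=20: ready={D,E,G,H} → run E
t=21: ready={D,E,G,H} → run E
t=22: ready={D,E,G,H} → run E
t=23: ready={D,E,G,H} → run E
t=24: ready={D,G,H} → run G
t=25: ready={D,G,H} → run G
t=26: ready={D,G,H} → run G
t=27: ready={D,G,H} → run G
t=28: ready={D,G,H} → run G
t=29: ready={D,G,H} → run G
t=30: ready={D,G,H} → run G
t=31: ready={D,G,H} → run G
t=32: ready={D,H} → run D
t=33: ready={D,H} → run D
t=34: ready={D,H} → run D
t=35: ready={D,H} → run D
t=36: ready={H} → run H
t=37: ready={H} → run H
t=38: ready={H} → run H
t=39: ready={H} → run H
t=40: ready={H} → run H
t=41: ready={H} → run H
t=42: (idle)
t=43: (idle)
t=44: (idle)
t=45: (idle)
t=46: (idle)
t=47: (idle)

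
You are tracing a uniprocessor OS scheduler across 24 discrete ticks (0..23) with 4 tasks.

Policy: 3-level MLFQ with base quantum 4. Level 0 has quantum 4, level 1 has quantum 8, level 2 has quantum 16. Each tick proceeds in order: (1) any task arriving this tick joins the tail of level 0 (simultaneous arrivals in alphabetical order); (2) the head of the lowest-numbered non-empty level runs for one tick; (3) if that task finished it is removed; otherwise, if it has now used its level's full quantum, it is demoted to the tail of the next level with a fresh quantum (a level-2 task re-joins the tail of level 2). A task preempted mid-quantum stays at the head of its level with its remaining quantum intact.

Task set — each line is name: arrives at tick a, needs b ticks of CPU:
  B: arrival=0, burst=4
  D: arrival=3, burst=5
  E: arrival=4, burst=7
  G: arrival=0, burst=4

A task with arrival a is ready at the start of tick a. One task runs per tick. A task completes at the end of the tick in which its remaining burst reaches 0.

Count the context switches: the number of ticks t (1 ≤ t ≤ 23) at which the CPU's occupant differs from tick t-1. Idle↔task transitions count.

context switches = 6

t=0: L0/L1/L2 = BG/-/- → run B
t=1: L0/L1/L2 = BG/-/- → run B
t=2: L0/L1/L2 = BG/-/- → run B
t=3: L0/L1/L2 = BGD/-/- → run B
t=4: L0/L1/L2 = GDE/-/- → run G
t=5: L0/L1/L2 = GDE/-/- → run G
t=6: L0/L1/L2 = GDE/-/- → run G
t=7: L0/L1/L2 = GDE/-/- → run G
t=8: L0/L1/L2 = DE/-/- → run D
t=9: L0/L1/L2 = DE/-/- → run D
t=10: L0/L1/L2 = DE/-/- → run D
t=11: L0/L1/L2 = DE/-/- → run D
t=12: L0/L1/L2 = E/D/- → run E
t=13: L0/L1/L2 = E/D/- → run E
t=14: L0/L1/L2 = E/D/- → run E
t=15: L0/L1/L2 = E/D/- → run E
t=16: L0/L1/L2 = -/DE/- → run D
t=17: L0/L1/L2 = -/E/- → run E
t=18: L0/L1/L2 = -/E/- → run E
t=19: L0/L1/L2 = -/E/- → run E
t=20: (idle)
t=21: (idle)
t=22: (idle)
t=23: (idle)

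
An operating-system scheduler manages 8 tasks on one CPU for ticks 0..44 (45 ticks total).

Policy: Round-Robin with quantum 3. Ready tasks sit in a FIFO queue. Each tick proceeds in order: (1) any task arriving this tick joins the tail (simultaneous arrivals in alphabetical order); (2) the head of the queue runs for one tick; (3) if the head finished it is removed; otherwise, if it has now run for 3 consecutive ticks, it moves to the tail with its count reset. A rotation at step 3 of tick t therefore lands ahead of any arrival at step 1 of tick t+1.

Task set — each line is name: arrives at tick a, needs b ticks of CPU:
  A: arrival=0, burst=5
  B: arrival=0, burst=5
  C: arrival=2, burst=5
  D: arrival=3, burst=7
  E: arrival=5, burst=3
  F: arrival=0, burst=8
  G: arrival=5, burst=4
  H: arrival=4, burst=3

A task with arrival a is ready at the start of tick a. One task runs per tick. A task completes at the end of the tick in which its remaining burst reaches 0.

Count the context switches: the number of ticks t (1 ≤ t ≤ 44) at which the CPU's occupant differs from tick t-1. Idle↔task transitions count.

t=0: queue=[A,B,F] q_used=0 → run A
t=1: queue=[A,B,F] q_used=1 → run A
t=2: queue=[A,B,F,C] q_used=2 → run A
t=3: queue=[B,F,C,A,D] q_used=0 → run B
t=4: queue=[B,F,C,A,D,H] q_used=1 → run B
t=5: queue=[B,F,C,A,D,H,E,G] q_used=2 → run B
t=6: queue=[F,C,A,D,H,E,G,B] q_used=0 → run F
t=7: queue=[F,C,A,D,H,E,G,B] q_used=1 → run F
t=8: queue=[F,C,A,D,H,E,G,B] q_used=2 → run F
t=9: queue=[C,A,D,H,E,G,B,F] q_used=0 → run C
t=10: queue=[C,A,D,H,E,G,B,F] q_used=1 → run C
t=11: queue=[C,A,D,H,E,G,B,F] q_used=2 → run C
t=12: queue=[A,D,H,E,G,B,F,C] q_used=0 → run A
t=13: queue=[A,D,H,E,G,B,F,C] q_used=1 → run A
t=14: queue=[D,H,E,G,B,F,C] q_used=0 → run D
t=15: queue=[D,H,E,G,B,F,C] q_used=1 → run D
t=16: queue=[D,H,E,G,B,F,C] q_used=2 → run D
t=17: queue=[H,E,G,B,F,C,D] q_used=0 → run H
t=18: queue=[H,E,G,B,F,C,D] q_used=1 → run H
t=19: queue=[H,E,G,B,F,C,D] q_used=2 → run H
t=20: queue=[E,G,B,F,C,D] q_used=0 → run E
t=21: queue=[E,G,B,F,C,D] q_used=1 → run E
t=22: queue=[E,G,B,F,C,D] q_used=2 → run E
t=23: queue=[G,B,F,C,D] q_used=0 → run G
t=24: queue=[G,B,F,C,D] q_used=1 → run G
t=25: queue=[G,B,F,C,D] q_used=2 → run G
t=26: queue=[B,F,C,D,G] q_used=0 → run B
t=27: queue=[B,F,C,D,G] q_used=1 → run B
t=28: queue=[F,C,D,G] q_used=0 → run F
t=29: queue=[F,C,D,G] q_used=1 → run F
t=30: queue=[F,C,D,G] q_used=2 → run F
t=31: queue=[C,D,G,F] q_used=0 → run C
t=32: queue=[C,D,G,F] q_used=1 → run C
t=33: queue=[D,G,F] q_used=0 → run D
t=34: queue=[D,G,F] q_used=1 → run D
t=35: queue=[D,G,F] q_used=2 → run D
t=36: queue=[G,F,D] q_used=0 → run G
t=37: queue=[F,D] q_used=0 → run F
t=38: queue=[F,D] q_used=1 → run F
t=39: queue=[D] q_used=0 → run D
t=40: (idle)
t=41: (idle)
t=42: (idle)
t=43: (idle)
t=44: (idle)

context switches = 16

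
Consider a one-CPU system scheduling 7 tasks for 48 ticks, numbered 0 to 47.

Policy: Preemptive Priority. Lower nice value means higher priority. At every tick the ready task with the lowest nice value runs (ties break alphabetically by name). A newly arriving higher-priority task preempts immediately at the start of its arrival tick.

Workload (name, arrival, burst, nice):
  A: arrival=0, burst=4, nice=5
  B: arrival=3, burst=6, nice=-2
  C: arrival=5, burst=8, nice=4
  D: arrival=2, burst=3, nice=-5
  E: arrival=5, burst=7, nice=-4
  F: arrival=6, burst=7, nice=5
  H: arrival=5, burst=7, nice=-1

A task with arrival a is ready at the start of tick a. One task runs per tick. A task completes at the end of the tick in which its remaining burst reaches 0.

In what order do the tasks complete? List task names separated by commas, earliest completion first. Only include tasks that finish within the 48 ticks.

t=0: ready={A} → run A
t=1: ready={A} → run A
t=2: ready={A,D} → run D
t=3: ready={A,B,D} → run D
t=4: ready={A,B,D} → run D
t=5: ready={A,B,C,E,H} → run E
t=6: ready={A,B,C,E,F,H} → run E
t=7: ready={A,B,C,E,F,H} → run E
t=8: ready={A,B,C,E,F,H} → run E
t=9: ready={A,B,C,E,F,H} → run E
t=10: ready={A,B,C,E,F,H} → run E
t=11: ready={A,B,C,E,F,H} → run E
t=12: ready={A,B,C,F,H} → run B
t=13: ready={A,B,C,F,H} → run B
t=14: ready={A,B,C,F,H} → run B
t=15: ready={A,B,C,F,H} → run B
t=16: ready={A,B,C,F,H} → run B
t=17: ready={A,B,C,F,H} → run B
t=18: ready={A,C,F,H} → run H
t=19: ready={A,C,F,H} → run H
t=20: ready={A,C,F,H} → run H
t=21: ready={A,C,F,H} → run H
t=22: ready={A,C,F,H} → run H
t=23: ready={A,C,F,H} → run H
t=24: ready={A,C,F,H} → run H
t=25: ready={A,C,F} → run C
t=26: ready={A,C,F} → run C
t=27: ready={A,C,F} → run C
t=28: ready={A,C,F} → run C
t=29: ready={A,C,F} → run C
t=30: ready={A,C,F} → run C
t=31: ready={A,C,F} → run C
t=32: ready={A,C,F} → run C
t=33: ready={A,F} → run A
t=34: ready={A,F} → run A
t=35: ready={F} → run F
t=36: ready={F} → run F
t=37: ready={F} → run F
t=38: ready={F} → run F
t=39: ready={F} → run F
t=40: ready={F} → run F
t=41: ready={F} → run F
t=42: (idle)
t=43: (idle)
t=44: (idle)
t=45: (idle)
t=46: (idle)
t=47: (idle)

completion order = D, E, B, H, C, A, F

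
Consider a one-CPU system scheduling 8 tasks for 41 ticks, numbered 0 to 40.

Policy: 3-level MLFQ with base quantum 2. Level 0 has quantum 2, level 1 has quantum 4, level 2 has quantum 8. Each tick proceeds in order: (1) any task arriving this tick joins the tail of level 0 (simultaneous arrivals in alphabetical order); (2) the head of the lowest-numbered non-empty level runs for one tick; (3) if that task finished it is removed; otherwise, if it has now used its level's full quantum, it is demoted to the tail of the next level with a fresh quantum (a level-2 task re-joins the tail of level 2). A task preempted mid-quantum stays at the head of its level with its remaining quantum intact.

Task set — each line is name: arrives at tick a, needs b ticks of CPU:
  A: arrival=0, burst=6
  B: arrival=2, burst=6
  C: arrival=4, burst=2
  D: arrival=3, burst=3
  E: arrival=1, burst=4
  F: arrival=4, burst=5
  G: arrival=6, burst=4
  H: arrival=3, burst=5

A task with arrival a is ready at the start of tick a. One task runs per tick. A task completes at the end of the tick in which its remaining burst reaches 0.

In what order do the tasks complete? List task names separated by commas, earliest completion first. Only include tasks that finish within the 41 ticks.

completion order = C, A, E, B, D, H, F, G

t=0: L0/L1/L2 = A/-/- → run A
t=1: L0/L1/L2 = AE/-/- → run A
t=2: L0/L1/L2 = EB/A/- → run E
t=3: L0/L1/L2 = EBDH/A/- → run E
t=4: L0/L1/L2 = BDHCF/AE/- → run B
t=5: L0/L1/L2 = BDHCF/AE/- → run B
t=6: L0/L1/L2 = DHCFG/AEB/- → run D
t=7: L0/L1/L2 = DHCFG/AEB/- → run D
t=8: L0/L1/L2 = HCFG/AEBD/- → run H
t=9: L0/L1/L2 = HCFG/AEBD/- → run H
t=10: L0/L1/L2 = CFG/AEBDH/- → run C
t=11: L0/L1/L2 = CFG/AEBDH/- → run C
t=12: L0/L1/L2 = FG/AEBDH/- → run F
t=13: L0/L1/L2 = FG/AEBDH/- → run F
t=14: L0/L1/L2 = G/AEBDHF/- → run G
t=15: L0/L1/L2 = G/AEBDHF/- → run G
t=16: L0/L1/L2 = -/AEBDHFG/- → run A
t=17: L0/L1/L2 = -/AEBDHFG/- → run A
t=18: L0/L1/L2 = -/AEBDHFG/- → run A
t=19: L0/L1/L2 = -/AEBDHFG/- → run A
t=20: L0/L1/L2 = -/EBDHFG/- → run E
t=21: L0/L1/L2 = -/EBDHFG/- → run E
t=22: L0/L1/L2 = -/BDHFG/- → run B
t=23: L0/L1/L2 = -/BDHFG/- → run B
t=24: L0/L1/L2 = -/BDHFG/- → run B
t=25: L0/L1/L2 = -/BDHFG/- → run B
t=26: L0/L1/L2 = -/DHFG/- → run D
t=27: L0/L1/L2 = -/HFG/- → run H
t=28: L0/L1/L2 = -/HFG/- → run H
t=29: L0/L1/L2 = -/HFG/- → run H
t=30: L0/L1/L2 = -/FG/- → run F
t=31: L0/L1/L2 = -/FG/- → run F
t=32: L0/L1/L2 = -/FG/- → run F
t=33: L0/L1/L2 = -/G/- → run G
t=34: L0/L1/L2 = -/G/- → run G
t=35: (idle)
t=36: (idle)
t=37: (idle)
t=38: (idle)
t=39: (idle)
t=40: (idle)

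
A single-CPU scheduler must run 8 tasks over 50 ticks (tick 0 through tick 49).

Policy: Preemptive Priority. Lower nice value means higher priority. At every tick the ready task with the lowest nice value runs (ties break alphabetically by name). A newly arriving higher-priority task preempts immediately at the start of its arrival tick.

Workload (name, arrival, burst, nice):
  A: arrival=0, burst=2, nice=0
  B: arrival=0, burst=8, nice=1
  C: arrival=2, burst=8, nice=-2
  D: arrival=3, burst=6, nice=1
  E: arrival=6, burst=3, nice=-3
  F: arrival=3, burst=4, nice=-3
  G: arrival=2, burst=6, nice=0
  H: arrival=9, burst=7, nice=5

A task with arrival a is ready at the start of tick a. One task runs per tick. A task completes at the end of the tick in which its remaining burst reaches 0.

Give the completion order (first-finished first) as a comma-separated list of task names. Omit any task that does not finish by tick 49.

t=0: ready={A,B} → run A
t=1: ready={A,B} → run A
t=2: ready={B,C,G} → run C
t=3: ready={B,C,D,F,G} → run F
t=4: ready={B,C,D,F,G} → run F
t=5: ready={B,C,D,F,G} → run F
t=6: ready={B,C,D,E,F,G} → run E
t=7: ready={B,C,D,E,F,G} → run E
t=8: ready={B,C,D,E,F,G} → run E
t=9: ready={B,C,D,F,G,H} → run F
t=10: ready={B,C,D,G,H} → run C
t=11: ready={B,C,D,G,H} → run C
t=12: ready={B,C,D,G,H} → run C
t=13: ready={B,C,D,G,H} → run C
t=14: ready={B,C,D,G,H} → run C
t=15: ready={B,C,D,G,H} → run C
t=16: ready={B,C,D,G,H} → run C
t=17: ready={B,D,G,H} → run G
t=18: ready={B,D,G,H} → run G
t=19: ready={B,D,G,H} → run G
t=20: ready={B,D,G,H} → run G
t=21: ready={B,D,G,H} → run G
t=22: ready={B,D,G,H} → run G
t=23: ready={B,D,H} → run B
t=24: ready={B,D,H} → run B
t=25: ready={B,D,H} → run B
t=26: ready={B,D,H} → run B
t=27: ready={B,D,H} → run B
t=28: ready={B,D,H} → run B
t=29: ready={B,D,H} → run B
t=30: ready={B,D,H} → run B
t=31: ready={D,H} → run D
t=32: ready={D,H} → run D
t=33: ready={D,H} → run D
t=34: ready={D,H} → run D
t=35: ready={D,H} → run D
t=36: ready={D,H} → run D
t=37: ready={H} → run H
t=38: ready={H} → run H
t=39: ready={H} → run H
t=40: ready={H} → run H
t=41: ready={H} → run H
t=42: ready={H} → run H
t=43: ready={H} → run H
t=44: (idle)
t=45: (idle)
t=46: (idle)
t=47: (idle)
t=48: (idle)
t=49: (idle)

completion order = A, E, F, C, G, B, D, H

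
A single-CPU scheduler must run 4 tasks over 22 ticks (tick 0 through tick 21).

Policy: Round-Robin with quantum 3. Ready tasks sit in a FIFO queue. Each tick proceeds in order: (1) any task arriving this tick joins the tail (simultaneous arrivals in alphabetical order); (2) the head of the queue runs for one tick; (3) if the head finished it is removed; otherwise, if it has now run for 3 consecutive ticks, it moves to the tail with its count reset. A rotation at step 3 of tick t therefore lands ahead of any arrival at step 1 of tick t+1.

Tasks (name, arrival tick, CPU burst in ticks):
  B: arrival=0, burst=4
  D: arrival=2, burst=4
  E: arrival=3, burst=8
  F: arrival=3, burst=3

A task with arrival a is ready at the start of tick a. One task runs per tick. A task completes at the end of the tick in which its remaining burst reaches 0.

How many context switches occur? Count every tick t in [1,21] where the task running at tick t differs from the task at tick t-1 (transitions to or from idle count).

t=0: queue=[B] q_used=0 → run B
t=1: queue=[B] q_used=1 → run B
t=2: queue=[B,D] q_used=2 → run B
t=3: queue=[D,B,E,F] q_used=0 → run D
t=4: queue=[D,B,E,F] q_used=1 → run D
t=5: queue=[D,B,E,F] q_used=2 → run D
t=6: queue=[B,E,F,D] q_used=0 → run B
t=7: queue=[E,F,D] q_used=0 → run E
t=8: queue=[E,F,D] q_used=1 → run E
t=9: queue=[E,F,D] q_used=2 → run E
t=10: queue=[F,D,E] q_used=0 → run F
t=11: queue=[F,D,E] q_used=1 → run F
t=12: queue=[F,D,E] q_used=2 → run F
t=13: queue=[D,E] q_used=0 → run D
t=14: queue=[E] q_used=0 → run E
t=15: queue=[E] q_used=1 → run E
t=16: queue=[E] q_used=2 → run E
t=17: queue=[E] q_used=0 → run E
t=18: queue=[E] q_used=1 → run E
t=19: (idle)
t=20: (idle)
t=21: (idle)

context switches = 7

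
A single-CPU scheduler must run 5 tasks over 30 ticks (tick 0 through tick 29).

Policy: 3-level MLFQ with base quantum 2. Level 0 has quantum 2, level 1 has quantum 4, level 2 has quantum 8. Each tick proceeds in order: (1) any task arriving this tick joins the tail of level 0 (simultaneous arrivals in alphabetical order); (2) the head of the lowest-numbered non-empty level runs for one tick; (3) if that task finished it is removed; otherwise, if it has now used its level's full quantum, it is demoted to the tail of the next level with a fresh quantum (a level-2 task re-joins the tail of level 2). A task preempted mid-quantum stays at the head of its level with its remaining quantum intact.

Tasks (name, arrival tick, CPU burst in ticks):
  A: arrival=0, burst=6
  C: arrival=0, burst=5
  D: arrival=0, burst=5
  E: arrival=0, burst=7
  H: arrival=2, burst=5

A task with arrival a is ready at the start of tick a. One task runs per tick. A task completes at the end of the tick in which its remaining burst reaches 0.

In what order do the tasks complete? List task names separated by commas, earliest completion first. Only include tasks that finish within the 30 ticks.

t=0: L0/L1/L2 = ACDE/-/- → run A
t=1: L0/L1/L2 = ACDE/-/- → run A
t=2: L0/L1/L2 = CDEH/A/- → run C
t=3: L0/L1/L2 = CDEH/A/- → run C
t=4: L0/L1/L2 = DEH/AC/- → run D
t=5: L0/L1/L2 = DEH/AC/- → run D
t=6: L0/L1/L2 = EH/ACD/- → run E
t=7: L0/L1/L2 = EH/ACD/- → run E
t=8: L0/L1/L2 = H/ACDE/- → run H
t=9: L0/L1/L2 = H/ACDE/- → run H
t=10: L0/L1/L2 = -/ACDEH/- → run A
t=11: L0/L1/L2 = -/ACDEH/- → run A
t=12: L0/L1/L2 = -/ACDEH/- → run A
t=13: L0/L1/L2 = -/ACDEH/- → run A
t=14: L0/L1/L2 = -/CDEH/- → run C
t=15: L0/L1/L2 = -/CDEH/- → run C
t=16: L0/L1/L2 = -/CDEH/- → run C
t=17: L0/L1/L2 = -/DEH/- → run D
t=18: L0/L1/L2 = -/DEH/- → run D
t=19: L0/L1/L2 = -/DEH/- → run D
t=20: L0/L1/L2 = -/EH/- → run E
t=21: L0/L1/L2 = -/EH/- → run E
t=22: L0/L1/L2 = -/EH/- → run E
t=23: L0/L1/L2 = -/EH/- → run E
t=24: L0/L1/L2 = -/H/E → run H
t=25: L0/L1/L2 = -/H/E → run H
t=26: L0/L1/L2 = -/H/E → run H
t=27: L0/L1/L2 = -/-/E → run E
t=28: (idle)
t=29: (idle)

completion order = A, C, D, H, E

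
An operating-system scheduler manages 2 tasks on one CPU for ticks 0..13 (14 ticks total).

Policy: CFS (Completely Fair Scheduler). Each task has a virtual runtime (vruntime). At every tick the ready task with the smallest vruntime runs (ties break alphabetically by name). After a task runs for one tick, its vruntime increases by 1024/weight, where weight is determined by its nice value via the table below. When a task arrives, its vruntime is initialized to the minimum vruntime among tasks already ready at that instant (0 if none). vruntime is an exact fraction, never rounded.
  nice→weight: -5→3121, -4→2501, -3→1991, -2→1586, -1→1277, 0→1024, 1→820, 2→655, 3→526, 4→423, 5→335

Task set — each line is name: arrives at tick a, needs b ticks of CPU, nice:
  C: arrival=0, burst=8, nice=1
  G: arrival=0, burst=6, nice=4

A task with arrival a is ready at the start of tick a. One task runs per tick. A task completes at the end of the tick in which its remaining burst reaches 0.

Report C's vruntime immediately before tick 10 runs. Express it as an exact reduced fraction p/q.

t=0: vr[C=0 G=0] → run C
t=1: vr[C=256/205 G=0] → run G
t=2: vr[C=256/205 G=1024/423] → run C
t=3: vr[C=512/205 G=1024/423] → run G
t=4: vr[C=512/205 G=2048/423] → run C
t=5: vr[C=768/205 G=2048/423] → run C
t=6: vr[C=1024/205 G=2048/423] → run G
t=7: vr[C=1024/205 G=1024/141] → run C
t=8: vr[C=256/41 G=1024/141] → run C
t=9: vr[C=1536/205 G=1024/141] → run G
t=10: vr[C=1536/205 G=4096/423] → run C
t=11: vr[C=1792/205 G=4096/423] → run C
t=12: vr[G=4096/423] → run G
t=13: vr[G=5120/423] → run G

vruntime(C, start of tick 10) = 1536/205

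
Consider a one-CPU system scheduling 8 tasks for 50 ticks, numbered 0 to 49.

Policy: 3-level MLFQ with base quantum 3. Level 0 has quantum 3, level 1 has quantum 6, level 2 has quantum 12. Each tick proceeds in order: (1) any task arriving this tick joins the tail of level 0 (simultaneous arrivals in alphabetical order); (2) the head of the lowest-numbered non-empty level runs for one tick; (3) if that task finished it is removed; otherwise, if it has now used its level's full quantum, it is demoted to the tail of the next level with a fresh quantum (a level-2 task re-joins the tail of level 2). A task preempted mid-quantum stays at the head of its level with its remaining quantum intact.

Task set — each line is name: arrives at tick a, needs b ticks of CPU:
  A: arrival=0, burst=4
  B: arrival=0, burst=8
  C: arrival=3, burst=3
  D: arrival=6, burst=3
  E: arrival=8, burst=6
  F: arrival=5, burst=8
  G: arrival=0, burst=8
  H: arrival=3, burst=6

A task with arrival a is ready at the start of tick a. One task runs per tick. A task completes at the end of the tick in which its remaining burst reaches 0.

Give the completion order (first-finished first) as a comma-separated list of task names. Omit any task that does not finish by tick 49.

t=0: L0/L1/L2 = ABG/-/- → run A
t=1: L0/L1/L2 = ABG/-/- → run A
t=2: L0/L1/L2 = ABG/-/- → run A
t=3: L0/L1/L2 = BGCH/A/- → run B
t=4: L0/L1/L2 = BGCH/A/- → run B
t=5: L0/L1/L2 = BGCHF/A/- → run B
t=6: L0/L1/L2 = GCHFD/AB/- → run G
t=7: L0/L1/L2 = GCHFD/AB/- → run G
t=8: L0/L1/L2 = GCHFDE/AB/- → run G
t=9: L0/L1/L2 = CHFDE/ABG/- → run C
t=10: L0/L1/L2 = CHFDE/ABG/- → run C
t=11: L0/L1/L2 = CHFDE/ABG/- → run C
t=12: L0/L1/L2 = HFDE/ABG/- → run H
t=13: L0/L1/L2 = HFDE/ABG/- → run H
t=14: L0/L1/L2 = HFDE/ABG/- → run H
t=15: L0/L1/L2 = FDE/ABGH/- → run F
t=16: L0/L1/L2 = FDE/ABGH/- → run F
t=17: L0/L1/L2 = FDE/ABGH/- → run F
t=18: L0/L1/L2 = DE/ABGHF/- → run D
t=19: L0/L1/L2 = DE/ABGHF/- → run D
t=20: L0/L1/L2 = DE/ABGHF/- → run D
t=21: L0/L1/L2 = E/ABGHF/- → run E
t=22: L0/L1/L2 = E/ABGHF/- → run E
t=23: L0/L1/L2 = E/ABGHF/- → run E
t=24: L0/L1/L2 = -/ABGHFE/- → run A
t=25: L0/L1/L2 = -/BGHFE/- → run B
t=26: L0/L1/L2 = -/BGHFE/- → run B
t=27: L0/L1/L2 = -/BGHFE/- → run B
t=28: L0/L1/L2 = -/BGHFE/- → run B
t=29: L0/L1/L2 = -/BGHFE/- → run B
t=30: L0/L1/L2 = -/GHFE/- → run G
t=31: L0/L1/L2 = -/GHFE/- → run G
t=32: L0/L1/L2 = -/GHFE/- → run G
t=33: L0/L1/L2 = -/GHFE/- → run G
t=34: L0/L1/L2 = -/GHFE/- → run G
t=35: L0/L1/L2 = -/HFE/- → run H
t=36: L0/L1/L2 = -/HFE/- → run H
t=37: L0/L1/L2 = -/HFE/- → run H
t=38: L0/L1/L2 = -/FE/- → run F
t=39: L0/L1/L2 = -/FE/- → run F
t=40: L0/L1/L2 = -/FE/- → run F
t=41: L0/L1/L2 = -/FE/- → run F
t=42: L0/L1/L2 = -/FE/- → run F
t=43: L0/L1/L2 = -/E/- → run E
t=44: L0/L1/L2 = -/E/- → run E
t=45: L0/L1/L2 = -/E/- → run E
t=46: (idle)
t=47: (idle)
t=48: (idle)
t=49: (idle)

completion order = C, D, A, B, G, H, F, E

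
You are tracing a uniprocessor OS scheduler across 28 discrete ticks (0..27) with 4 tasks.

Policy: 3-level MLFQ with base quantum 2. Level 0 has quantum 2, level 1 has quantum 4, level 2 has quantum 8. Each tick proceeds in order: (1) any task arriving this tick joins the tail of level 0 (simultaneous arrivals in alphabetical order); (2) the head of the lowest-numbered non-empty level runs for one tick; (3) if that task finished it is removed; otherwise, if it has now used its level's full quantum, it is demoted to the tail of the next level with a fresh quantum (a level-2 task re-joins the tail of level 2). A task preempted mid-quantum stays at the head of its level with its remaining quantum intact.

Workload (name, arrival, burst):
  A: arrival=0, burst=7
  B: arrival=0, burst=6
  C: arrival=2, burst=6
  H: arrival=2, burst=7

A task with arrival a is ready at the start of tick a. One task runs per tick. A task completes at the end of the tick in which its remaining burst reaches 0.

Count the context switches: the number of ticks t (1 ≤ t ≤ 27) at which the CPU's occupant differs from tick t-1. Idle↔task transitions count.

context switches = 10

t=0: L0/L1/L2 = AB/-/- → run A
t=1: L0/L1/L2 = AB/-/- → run A
t=2: L0/L1/L2 = BCH/A/- → run B
t=3: L0/L1/L2 = BCH/A/- → run B
t=4: L0/L1/L2 = CH/AB/- → run C
t=5: L0/L1/L2 = CH/AB/- → run C
t=6: L0/L1/L2 = H/ABC/- → run H
t=7: L0/L1/L2 = H/ABC/- → run H
t=8: L0/L1/L2 = -/ABCH/- → run A
t=9: L0/L1/L2 = -/ABCH/- → run A
t=10: L0/L1/L2 = -/ABCH/- → run A
t=11: L0/L1/L2 = -/ABCH/- → run A
t=12: L0/L1/L2 = -/BCH/A → run B
t=13: L0/L1/L2 = -/BCH/A → run B
t=14: L0/L1/L2 = -/BCH/A → run B
t=15: L0/L1/L2 = -/BCH/A → run B
t=16: L0/L1/L2 = -/CH/A → run C
t=17: L0/L1/L2 = -/CH/A → run C
t=18: L0/L1/L2 = -/CH/A → run C
t=19: L0/L1/L2 = -/CH/A → run C
t=20: L0/L1/L2 = -/H/A → run H
t=21: L0/L1/L2 = -/H/A → run H
t=22: L0/L1/L2 = -/H/A → run H
t=23: L0/L1/L2 = -/H/A → run H
t=24: L0/L1/L2 = -/-/AH → run A
t=25: L0/L1/L2 = -/-/H → run H
t=26: (idle)
t=27: (idle)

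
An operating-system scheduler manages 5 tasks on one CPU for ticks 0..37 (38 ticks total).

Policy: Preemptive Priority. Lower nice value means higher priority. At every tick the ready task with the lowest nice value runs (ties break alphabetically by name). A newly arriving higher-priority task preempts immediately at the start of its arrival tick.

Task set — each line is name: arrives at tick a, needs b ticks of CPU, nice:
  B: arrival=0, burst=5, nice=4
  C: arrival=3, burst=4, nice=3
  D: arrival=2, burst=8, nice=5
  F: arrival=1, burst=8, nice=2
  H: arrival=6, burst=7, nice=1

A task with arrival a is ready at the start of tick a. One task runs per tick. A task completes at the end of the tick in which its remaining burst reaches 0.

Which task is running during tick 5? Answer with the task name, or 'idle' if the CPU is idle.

t=0: ready={B} → run B
t=1: ready={B,F} → run F
t=2: ready={B,D,F} → run F
t=3: ready={B,C,D,F} → run F
t=4: ready={B,C,D,F} → run F
t=5: ready={B,C,D,F} → run F
t=6: ready={B,C,D,F,H} → run H
t=7: ready={B,C,D,F,H} → run H
t=8: ready={B,C,D,F,H} → run H
t=9: ready={B,C,D,F,H} → run H
t=10: ready={B,C,D,F,H} → run H
t=11: ready={B,C,D,F,H} → run H
t=12: ready={B,C,D,F,H} → run H
t=13: ready={B,C,D,F} → run F
t=14: ready={B,C,D,F} → run F
t=15: ready={B,C,D,F} → run F
t=16: ready={B,C,D} → run C
t=17: ready={B,C,D} → run C
t=18: ready={B,C,D} → run C
t=19: ready={B,C,D} → run C
t=20: ready={B,D} → run B
t=21: ready={B,D} → run B
t=22: ready={B,D} → run B
t=23: ready={B,D} → run B
t=24: ready={D} → run D
t=25: ready={D} → run D
t=26: ready={D} → run D
t=27: ready={D} → run D
t=28: ready={D} → run D
t=29: ready={D} → run D
t=30: ready={D} → run D
t=31: ready={D} → run D
t=32: (idle)
t=33: (idle)
t=34: (idle)
t=35: (idle)
t=36: (idle)
t=37: (idle)

running at tick 5 = F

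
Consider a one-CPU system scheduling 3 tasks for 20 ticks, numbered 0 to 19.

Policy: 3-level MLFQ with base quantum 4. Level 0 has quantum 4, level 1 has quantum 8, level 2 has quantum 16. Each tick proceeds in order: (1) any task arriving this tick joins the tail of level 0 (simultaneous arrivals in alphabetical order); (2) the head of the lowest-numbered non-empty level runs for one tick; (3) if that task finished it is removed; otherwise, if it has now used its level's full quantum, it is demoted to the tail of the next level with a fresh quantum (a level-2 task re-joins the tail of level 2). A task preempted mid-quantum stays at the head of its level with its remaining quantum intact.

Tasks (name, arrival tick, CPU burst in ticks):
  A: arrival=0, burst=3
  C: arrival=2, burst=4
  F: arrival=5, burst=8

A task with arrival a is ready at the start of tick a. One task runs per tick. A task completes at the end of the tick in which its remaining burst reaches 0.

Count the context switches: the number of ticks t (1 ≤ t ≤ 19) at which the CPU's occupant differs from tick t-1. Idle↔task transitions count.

context switches = 3

t=0: L0/L1/L2 = A/-/- → run A
t=1: L0/L1/L2 = A/-/- → run A
t=2: L0/L1/L2 = AC/-/- → run A
t=3: L0/L1/L2 = C/-/- → run C
t=4: L0/L1/L2 = C/-/- → run C
t=5: L0/L1/L2 = CF/-/- → run C
t=6: L0/L1/L2 = CF/-/- → run C
t=7: L0/L1/L2 = F/-/- → run F
t=8: L0/L1/L2 = F/-/- → run F
t=9: L0/L1/L2 = F/-/- → run F
t=10: L0/L1/L2 = F/-/- → run F
t=11: L0/L1/L2 = -/F/- → run F
t=12: L0/L1/L2 = -/F/- → run F
t=13: L0/L1/L2 = -/F/- → run F
t=14: L0/L1/L2 = -/F/- → run F
t=15: (idle)
t=16: (idle)
t=17: (idle)
t=18: (idle)
t=19: (idle)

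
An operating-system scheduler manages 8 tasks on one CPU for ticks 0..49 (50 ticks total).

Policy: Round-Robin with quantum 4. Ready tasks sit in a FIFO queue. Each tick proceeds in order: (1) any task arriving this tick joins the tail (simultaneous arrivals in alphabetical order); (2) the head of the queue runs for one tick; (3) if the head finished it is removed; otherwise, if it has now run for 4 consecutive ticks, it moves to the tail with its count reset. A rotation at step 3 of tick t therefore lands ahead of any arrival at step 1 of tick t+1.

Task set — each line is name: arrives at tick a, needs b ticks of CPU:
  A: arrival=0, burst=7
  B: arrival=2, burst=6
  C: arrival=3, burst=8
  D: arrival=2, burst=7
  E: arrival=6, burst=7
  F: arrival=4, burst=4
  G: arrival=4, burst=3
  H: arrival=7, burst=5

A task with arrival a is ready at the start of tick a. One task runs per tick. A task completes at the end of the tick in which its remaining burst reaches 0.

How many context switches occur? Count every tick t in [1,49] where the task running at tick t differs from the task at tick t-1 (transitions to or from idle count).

context switches = 14

t=0: queue=[A] q_used=0 → run A
t=1: queue=[A] q_used=1 → run A
t=2: queue=[A,B,D] q_used=2 → run A
t=3: queue=[A,B,D,C] q_used=3 → run A
t=4: queue=[B,D,C,A,F,G] q_used=0 → run B
t=5: queue=[B,D,C,A,F,G] q_used=1 → run B
t=6: queue=[B,D,C,A,F,G,E] q_used=2 → run B
t=7: queue=[B,D,C,A,F,G,E,H] q_used=3 → run B
t=8: queue=[D,C,A,F,G,E,H,B] q_used=0 → run D
t=9: queue=[D,C,A,F,G,E,H,B] q_used=1 → run D
t=10: queue=[D,C,A,F,G,E,H,B] q_used=2 → run D
t=11: queue=[D,C,A,F,G,E,H,B] q_used=3 → run D
t=12: queue=[C,A,F,G,E,H,B,D] q_used=0 → run C
t=13: queue=[C,A,F,G,E,H,B,D] q_used=1 → run C
t=14: queue=[C,A,F,G,E,H,B,D] q_used=2 → run C
t=15: queue=[C,A,F,G,E,H,B,D] q_used=3 → run C
t=16: queue=[A,F,G,E,H,B,D,C] q_used=0 → run A
t=17: queue=[A,F,G,E,H,B,D,C] q_used=1 → run A
t=18: queue=[A,F,G,E,H,B,D,C] q_used=2 → run A
t=19: queue=[F,G,E,H,B,D,C] q_used=0 → run F
t=20: queue=[F,G,E,H,B,D,C] q_used=1 → run F
t=21: queue=[F,G,E,H,B,D,C] q_used=2 → run F
t=22: queue=[F,G,E,H,B,D,C] q_used=3 → run F
t=23: queue=[G,E,H,B,D,C] q_used=0 → run G
t=24: queue=[G,E,H,B,D,C] q_used=1 → run G
t=25: queue=[G,E,H,B,D,C] q_used=2 → run G
t=26: queue=[E,H,B,D,C] q_used=0 → run E
t=27: queue=[E,H,B,D,C] q_used=1 → run E
t=28: queue=[E,H,B,D,C] q_used=2 → run E
t=29: queue=[E,H,B,D,C] q_used=3 → run E
t=30: queue=[H,B,D,C,E] q_used=0 → run H
t=31: queue=[H,B,D,C,E] q_used=1 → run H
t=32: queue=[H,B,D,C,E] q_used=2 → run H
t=33: queue=[H,B,D,C,E] q_used=3 → run H
t=34: queue=[B,D,C,E,H] q_used=0 → run B
t=35: queue=[B,D,C,E,H] q_used=1 → run B
t=36: queue=[D,C,E,H] q_used=0 → run D
t=37: queue=[D,C,E,H] q_used=1 → run D
t=38: queue=[D,C,E,H] q_used=2 → run D
t=39: queue=[C,E,H] q_used=0 → run C
t=40: queue=[C,E,H] q_used=1 → run C
t=41: queue=[C,E,H] q_used=2 → run C
t=42: queue=[C,E,H] q_used=3 → run C
t=43: queue=[E,H] q_used=0 → run E
t=44: queue=[E,H] q_used=1 → run E
t=45: queue=[E,H] q_used=2 → run E
t=46: queue=[H] q_used=0 → run H
t=47: (idle)
t=48: (idle)
t=49: (idle)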